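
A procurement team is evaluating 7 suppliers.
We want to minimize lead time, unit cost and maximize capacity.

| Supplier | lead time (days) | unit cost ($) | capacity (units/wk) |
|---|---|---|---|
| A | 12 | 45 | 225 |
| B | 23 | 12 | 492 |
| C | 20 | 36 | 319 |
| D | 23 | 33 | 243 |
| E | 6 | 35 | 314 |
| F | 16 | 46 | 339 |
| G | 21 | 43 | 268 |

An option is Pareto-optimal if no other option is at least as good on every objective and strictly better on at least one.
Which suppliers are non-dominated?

A: dominated by E (lead time 6≤12, unit cost 35≤45, capacity 314≥225).
B: not dominated (best unit cost).
C: not dominated.
D: dominated by B (lead time 23≤23, unit cost 12≤33, capacity 492≥243).
E: not dominated (best lead time).
F: not dominated.
G: dominated by C (lead time 20≤21, unit cost 36≤43, capacity 319≥268).

B, C, E, F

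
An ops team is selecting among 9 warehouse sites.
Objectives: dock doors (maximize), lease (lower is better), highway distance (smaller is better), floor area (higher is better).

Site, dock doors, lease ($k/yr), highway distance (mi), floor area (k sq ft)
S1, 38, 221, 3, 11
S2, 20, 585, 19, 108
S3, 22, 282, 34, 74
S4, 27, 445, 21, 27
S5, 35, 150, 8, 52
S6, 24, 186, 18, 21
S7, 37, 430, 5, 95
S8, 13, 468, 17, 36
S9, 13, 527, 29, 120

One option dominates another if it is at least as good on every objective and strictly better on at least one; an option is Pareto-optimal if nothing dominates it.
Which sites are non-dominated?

S1, S2, S3, S5, S7, S9

S1: not dominated (best dock doors).
S2: not dominated.
S3: not dominated.
S4: dominated by S5 (dock doors 35≥27, lease 150≤445, highway distance 8≤21, floor area 52≥27).
S5: not dominated (best lease).
S6: dominated by S5 (dock doors 35≥24, lease 150≤186, highway distance 8≤18, floor area 52≥21).
S7: not dominated.
S8: dominated by S5 (dock doors 35≥13, lease 150≤468, highway distance 8≤17, floor area 52≥36).
S9: not dominated (best floor area).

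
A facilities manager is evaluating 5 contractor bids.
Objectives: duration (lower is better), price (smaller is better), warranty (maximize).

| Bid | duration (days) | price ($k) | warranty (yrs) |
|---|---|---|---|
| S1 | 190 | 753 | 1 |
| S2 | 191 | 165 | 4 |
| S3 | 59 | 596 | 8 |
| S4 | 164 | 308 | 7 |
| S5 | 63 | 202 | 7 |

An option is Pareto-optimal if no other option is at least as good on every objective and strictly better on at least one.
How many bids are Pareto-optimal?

S1: dominated by S3 (duration 59≤190, price 596≤753, warranty 8≥1).
S2: not dominated (best price).
S3: not dominated (best duration).
S4: dominated by S5 (duration 63≤164, price 202≤308, warranty 7≥7).
S5: not dominated.
Pareto-optimal: S2, S3, S5 → 3.

3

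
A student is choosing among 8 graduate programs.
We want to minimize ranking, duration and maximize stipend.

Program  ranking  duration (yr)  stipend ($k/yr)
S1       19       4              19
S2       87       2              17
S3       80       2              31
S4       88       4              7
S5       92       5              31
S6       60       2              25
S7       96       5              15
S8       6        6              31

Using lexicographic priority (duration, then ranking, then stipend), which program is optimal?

First minimize duration: best is 2, kept {S2, S3, S6}.
Then minimize ranking: best is 60, kept {S6}.

S6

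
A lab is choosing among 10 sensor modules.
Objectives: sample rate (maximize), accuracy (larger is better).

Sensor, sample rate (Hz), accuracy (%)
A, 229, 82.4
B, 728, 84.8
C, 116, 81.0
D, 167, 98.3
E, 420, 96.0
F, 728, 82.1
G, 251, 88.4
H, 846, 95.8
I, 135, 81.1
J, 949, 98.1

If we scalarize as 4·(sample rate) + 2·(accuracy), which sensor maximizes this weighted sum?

A: 4·229 + 2·82.4 = 1080.8
B: 4·728 + 2·84.8 = 3081.6
C: 4·116 + 2·81.0 = 626.0
D: 4·167 + 2·98.3 = 864.6
E: 4·420 + 2·96.0 = 1872.0
F: 4·728 + 2·82.1 = 3076.2
G: 4·251 + 2·88.4 = 1180.8
H: 4·846 + 2·95.8 = 3575.6
I: 4·135 + 2·81.1 = 702.2
J: 4·949 + 2·98.1 = 3992.2
Highest: J at 3992.2.

J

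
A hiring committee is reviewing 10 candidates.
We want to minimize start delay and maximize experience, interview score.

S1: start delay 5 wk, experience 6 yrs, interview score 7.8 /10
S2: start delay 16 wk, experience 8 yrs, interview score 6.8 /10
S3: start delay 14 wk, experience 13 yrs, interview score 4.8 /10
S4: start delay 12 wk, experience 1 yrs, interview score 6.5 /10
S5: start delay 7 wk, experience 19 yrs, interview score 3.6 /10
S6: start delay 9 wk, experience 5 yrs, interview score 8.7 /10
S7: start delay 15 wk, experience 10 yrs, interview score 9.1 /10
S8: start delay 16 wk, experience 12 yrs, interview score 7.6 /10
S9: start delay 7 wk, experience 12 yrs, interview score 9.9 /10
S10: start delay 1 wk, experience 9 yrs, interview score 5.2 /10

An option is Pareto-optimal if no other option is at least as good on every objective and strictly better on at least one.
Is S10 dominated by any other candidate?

S1: worse on start delay (5 vs 1).
S2: worse on start delay (16 vs 1).
S3: worse on start delay (14 vs 1).
S4: worse on start delay (12 vs 1).
S5: worse on start delay (7 vs 1).
S6: worse on start delay (9 vs 1).
S7: worse on start delay (15 vs 1).
S8: worse on start delay (16 vs 1).
S9: worse on start delay (7 vs 1).
No option is at least as good as S10 on every objective and strictly better on one.

No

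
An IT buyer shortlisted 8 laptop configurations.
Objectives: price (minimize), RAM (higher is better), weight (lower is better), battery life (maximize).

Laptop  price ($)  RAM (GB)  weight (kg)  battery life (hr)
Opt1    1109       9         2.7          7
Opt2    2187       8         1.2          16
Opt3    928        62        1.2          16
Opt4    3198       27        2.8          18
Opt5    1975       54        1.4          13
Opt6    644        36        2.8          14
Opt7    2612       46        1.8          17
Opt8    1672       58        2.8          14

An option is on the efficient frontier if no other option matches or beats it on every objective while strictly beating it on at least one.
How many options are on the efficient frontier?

Opt1: dominated by Opt3 (price 928≤1109, RAM 62≥9, weight 1.2≤2.7, battery life 16≥7).
Opt2: dominated by Opt3 (price 928≤2187, RAM 62≥8, weight 1.2≤1.2, battery life 16≥16).
Opt3: not dominated (best RAM).
Opt4: not dominated (best battery life).
Opt5: dominated by Opt3 (price 928≤1975, RAM 62≥54, weight 1.2≤1.4, battery life 16≥13).
Opt6: not dominated (best price).
Opt7: not dominated.
Opt8: dominated by Opt3 (price 928≤1672, RAM 62≥58, weight 1.2≤2.8, battery life 16≥14).
Pareto-optimal: Opt3, Opt4, Opt6, Opt7 → 4.

4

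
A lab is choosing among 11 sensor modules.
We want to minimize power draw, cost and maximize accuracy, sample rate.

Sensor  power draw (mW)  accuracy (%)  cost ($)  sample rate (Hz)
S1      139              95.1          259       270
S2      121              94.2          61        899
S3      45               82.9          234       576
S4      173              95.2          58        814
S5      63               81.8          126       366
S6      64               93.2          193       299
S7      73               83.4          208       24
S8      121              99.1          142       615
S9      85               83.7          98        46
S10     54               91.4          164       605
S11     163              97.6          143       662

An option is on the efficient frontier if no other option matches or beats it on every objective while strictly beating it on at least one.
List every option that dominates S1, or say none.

S8

S8: power draw 121≤139, accuracy 99.1≥95.1, cost 142≤259, sample rate 615≥270 — dominates S1.
Others (S2, S3, S4, S5, S6, S7, S9, S10, S11) are each worse than S1 on at least one objective.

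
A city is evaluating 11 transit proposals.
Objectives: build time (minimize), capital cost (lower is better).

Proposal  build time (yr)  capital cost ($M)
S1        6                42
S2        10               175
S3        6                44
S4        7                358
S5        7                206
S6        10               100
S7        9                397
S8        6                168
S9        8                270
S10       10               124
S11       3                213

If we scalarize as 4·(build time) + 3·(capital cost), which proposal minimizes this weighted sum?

S1: 4·6 + 3·42 = 150
S2: 4·10 + 3·175 = 565
S3: 4·6 + 3·44 = 156
S4: 4·7 + 3·358 = 1102
S5: 4·7 + 3·206 = 646
S6: 4·10 + 3·100 = 340
S7: 4·9 + 3·397 = 1227
S8: 4·6 + 3·168 = 528
S9: 4·8 + 3·270 = 842
S10: 4·10 + 3·124 = 412
S11: 4·3 + 3·213 = 651
Lowest: S1 at 150.

S1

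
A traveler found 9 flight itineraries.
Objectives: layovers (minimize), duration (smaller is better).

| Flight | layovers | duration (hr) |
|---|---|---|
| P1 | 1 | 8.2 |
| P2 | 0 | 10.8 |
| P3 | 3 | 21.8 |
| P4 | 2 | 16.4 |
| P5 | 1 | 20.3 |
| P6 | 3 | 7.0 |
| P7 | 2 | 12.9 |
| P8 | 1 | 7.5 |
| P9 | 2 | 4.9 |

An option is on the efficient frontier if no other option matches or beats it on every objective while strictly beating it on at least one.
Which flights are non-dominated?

P1: dominated by P8 (layovers 1≤1, duration 7.5≤8.2).
P2: not dominated (best layovers).
P3: dominated by P1 (layovers 1≤3, duration 8.2≤21.8).
P4: dominated by P1 (layovers 1≤2, duration 8.2≤16.4).
P5: dominated by P1 (layovers 1≤1, duration 8.2≤20.3).
P6: dominated by P9 (layovers 2≤3, duration 4.9≤7.0).
P7: dominated by P1 (layovers 1≤2, duration 8.2≤12.9).
P8: not dominated.
P9: not dominated (best duration).

P2, P8, P9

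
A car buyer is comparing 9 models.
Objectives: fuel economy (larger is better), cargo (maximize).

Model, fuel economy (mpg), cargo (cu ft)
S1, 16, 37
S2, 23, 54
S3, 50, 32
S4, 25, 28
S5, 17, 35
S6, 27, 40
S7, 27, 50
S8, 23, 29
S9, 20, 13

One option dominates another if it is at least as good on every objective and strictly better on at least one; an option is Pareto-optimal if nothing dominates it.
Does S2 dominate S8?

S2 vs S8: fuel economy 23≥23, cargo 54≥29 — S2 is at least as good on every objective with at least one strict improvement.

Yes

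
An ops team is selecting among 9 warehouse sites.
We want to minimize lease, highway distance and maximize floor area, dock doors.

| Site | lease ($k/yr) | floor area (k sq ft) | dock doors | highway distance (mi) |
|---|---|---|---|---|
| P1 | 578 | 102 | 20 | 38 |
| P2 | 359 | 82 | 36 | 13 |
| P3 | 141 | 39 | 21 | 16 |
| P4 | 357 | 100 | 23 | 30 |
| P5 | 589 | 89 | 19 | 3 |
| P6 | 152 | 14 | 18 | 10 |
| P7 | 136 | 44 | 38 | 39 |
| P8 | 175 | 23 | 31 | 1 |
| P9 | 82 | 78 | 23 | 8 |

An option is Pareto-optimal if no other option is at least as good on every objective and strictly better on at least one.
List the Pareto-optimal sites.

P1, P2, P4, P5, P7, P8, P9

P1: not dominated (best floor area).
P2: not dominated.
P3: dominated by P9 (lease 82≤141, floor area 78≥39, dock doors 23≥21, highway distance 8≤16).
P4: not dominated.
P5: not dominated.
P6: dominated by P9 (lease 82≤152, floor area 78≥14, dock doors 23≥18, highway distance 8≤10).
P7: not dominated (best dock doors).
P8: not dominated (best highway distance).
P9: not dominated (best lease).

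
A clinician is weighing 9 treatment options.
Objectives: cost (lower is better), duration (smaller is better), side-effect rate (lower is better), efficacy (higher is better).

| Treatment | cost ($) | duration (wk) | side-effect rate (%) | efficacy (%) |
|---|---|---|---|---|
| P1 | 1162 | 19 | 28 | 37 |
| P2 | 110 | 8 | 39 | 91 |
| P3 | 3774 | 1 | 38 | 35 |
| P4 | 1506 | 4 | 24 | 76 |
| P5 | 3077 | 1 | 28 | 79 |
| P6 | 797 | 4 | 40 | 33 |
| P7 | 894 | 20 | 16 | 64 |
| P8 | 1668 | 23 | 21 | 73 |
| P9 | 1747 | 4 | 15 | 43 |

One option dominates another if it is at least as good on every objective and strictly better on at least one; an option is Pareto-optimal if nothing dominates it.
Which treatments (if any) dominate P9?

none

P1: worse on duration (19 vs 4).
P2: worse on duration (8 vs 4).
P3: worse on cost (3774 vs 1747).
P4: worse on side-effect rate (24 vs 15).
P5: worse on cost (3077 vs 1747).
P6: worse on side-effect rate (40 vs 15).
P7: worse on duration (20 vs 4).
P8: worse on duration (23 vs 4).
No option dominates P9.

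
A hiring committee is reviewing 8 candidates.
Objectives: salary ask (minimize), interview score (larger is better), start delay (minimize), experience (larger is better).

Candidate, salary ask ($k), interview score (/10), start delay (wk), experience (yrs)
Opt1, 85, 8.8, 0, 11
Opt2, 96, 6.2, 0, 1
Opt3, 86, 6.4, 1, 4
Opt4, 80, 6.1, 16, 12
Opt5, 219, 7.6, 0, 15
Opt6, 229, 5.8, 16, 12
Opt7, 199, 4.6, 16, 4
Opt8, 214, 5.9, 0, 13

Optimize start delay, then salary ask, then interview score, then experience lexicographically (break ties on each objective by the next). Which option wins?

First minimize start delay: best is 0, kept {Opt1, Opt2, Opt5, Opt8}.
Then minimize salary ask: best is 85, kept {Opt1}.

Opt1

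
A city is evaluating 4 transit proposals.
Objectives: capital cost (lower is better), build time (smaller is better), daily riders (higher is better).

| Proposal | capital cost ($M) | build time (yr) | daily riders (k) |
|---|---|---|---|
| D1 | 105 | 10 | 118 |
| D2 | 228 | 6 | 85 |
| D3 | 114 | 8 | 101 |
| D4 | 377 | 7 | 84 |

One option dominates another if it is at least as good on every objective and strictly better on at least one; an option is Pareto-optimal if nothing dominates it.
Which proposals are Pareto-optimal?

D1: not dominated (best capital cost).
D2: not dominated (best build time).
D3: not dominated.
D4: dominated by D2 (capital cost 228≤377, build time 6≤7, daily riders 85≥84).

D1, D2, D3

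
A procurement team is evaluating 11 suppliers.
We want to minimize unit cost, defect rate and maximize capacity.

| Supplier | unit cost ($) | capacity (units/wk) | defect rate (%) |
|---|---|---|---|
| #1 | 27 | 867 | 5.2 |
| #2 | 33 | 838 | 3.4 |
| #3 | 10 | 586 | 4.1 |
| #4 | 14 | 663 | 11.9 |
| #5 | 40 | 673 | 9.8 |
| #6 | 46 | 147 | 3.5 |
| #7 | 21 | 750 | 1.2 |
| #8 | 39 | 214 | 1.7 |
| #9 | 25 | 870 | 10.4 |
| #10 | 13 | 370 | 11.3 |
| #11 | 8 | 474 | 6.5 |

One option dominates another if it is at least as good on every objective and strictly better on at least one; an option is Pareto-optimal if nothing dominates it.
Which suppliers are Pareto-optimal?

#1, #2, #3, #4, #7, #9, #11

#1: not dominated.
#2: not dominated.
#3: not dominated.
#4: not dominated.
#5: dominated by #1 (unit cost 27≤40, capacity 867≥673, defect rate 5.2≤9.8).
#6: dominated by #2 (unit cost 33≤46, capacity 838≥147, defect rate 3.4≤3.5).
#7: not dominated (best defect rate).
#8: dominated by #7 (unit cost 21≤39, capacity 750≥214, defect rate 1.2≤1.7).
#9: not dominated (best capacity).
#10: dominated by #3 (unit cost 10≤13, capacity 586≥370, defect rate 4.1≤11.3).
#11: not dominated (best unit cost).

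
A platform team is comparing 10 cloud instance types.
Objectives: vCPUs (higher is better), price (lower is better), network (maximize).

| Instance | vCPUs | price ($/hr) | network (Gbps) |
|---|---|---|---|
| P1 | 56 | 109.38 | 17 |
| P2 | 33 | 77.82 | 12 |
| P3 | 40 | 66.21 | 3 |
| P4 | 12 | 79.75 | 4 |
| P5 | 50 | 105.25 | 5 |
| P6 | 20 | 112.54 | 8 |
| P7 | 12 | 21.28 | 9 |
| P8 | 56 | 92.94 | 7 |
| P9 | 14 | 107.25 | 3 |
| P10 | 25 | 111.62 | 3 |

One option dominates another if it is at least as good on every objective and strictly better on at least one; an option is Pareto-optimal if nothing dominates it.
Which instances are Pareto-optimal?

P1: not dominated (best network).
P2: not dominated.
P3: not dominated.
P4: dominated by P2 (vCPUs 33≥12, price 77.82≤79.75, network 12≥4).
P5: dominated by P8 (vCPUs 56≥50, price 92.94≤105.25, network 7≥5).
P6: dominated by P1 (vCPUs 56≥20, price 109.38≤112.54, network 17≥8).
P7: not dominated (best price).
P8: not dominated.
P9: dominated by P2 (vCPUs 33≥14, price 77.82≤107.25, network 12≥3).
P10: dominated by P1 (vCPUs 56≥25, price 109.38≤111.62, network 17≥3).

P1, P2, P3, P7, P8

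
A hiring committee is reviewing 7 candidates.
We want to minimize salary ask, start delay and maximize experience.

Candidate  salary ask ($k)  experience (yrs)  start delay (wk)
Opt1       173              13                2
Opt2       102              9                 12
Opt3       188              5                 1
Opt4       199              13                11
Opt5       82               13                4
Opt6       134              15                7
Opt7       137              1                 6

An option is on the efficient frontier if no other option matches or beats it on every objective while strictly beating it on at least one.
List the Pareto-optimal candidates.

Opt1, Opt3, Opt5, Opt6

Opt1: not dominated.
Opt2: dominated by Opt5 (salary ask 82≤102, experience 13≥9, start delay 4≤12).
Opt3: not dominated (best start delay).
Opt4: dominated by Opt1 (salary ask 173≤199, experience 13≥13, start delay 2≤11).
Opt5: not dominated (best salary ask).
Opt6: not dominated (best experience).
Opt7: dominated by Opt5 (salary ask 82≤137, experience 13≥1, start delay 4≤6).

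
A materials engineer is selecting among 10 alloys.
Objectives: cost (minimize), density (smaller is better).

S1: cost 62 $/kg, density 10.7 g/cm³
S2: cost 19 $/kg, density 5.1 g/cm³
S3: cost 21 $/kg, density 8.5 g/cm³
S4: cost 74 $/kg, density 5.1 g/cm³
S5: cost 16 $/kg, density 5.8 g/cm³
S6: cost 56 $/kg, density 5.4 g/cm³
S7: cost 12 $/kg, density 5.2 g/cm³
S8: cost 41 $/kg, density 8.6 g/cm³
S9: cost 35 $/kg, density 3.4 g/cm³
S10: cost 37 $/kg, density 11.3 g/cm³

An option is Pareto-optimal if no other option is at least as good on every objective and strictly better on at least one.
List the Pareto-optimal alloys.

S2, S7, S9

S1: dominated by S2 (cost 19≤62, density 5.1≤10.7).
S2: not dominated.
S3: dominated by S2 (cost 19≤21, density 5.1≤8.5).
S4: dominated by S2 (cost 19≤74, density 5.1≤5.1).
S5: dominated by S7 (cost 12≤16, density 5.2≤5.8).
S6: dominated by S2 (cost 19≤56, density 5.1≤5.4).
S7: not dominated (best cost).
S8: dominated by S2 (cost 19≤41, density 5.1≤8.6).
S9: not dominated (best density).
S10: dominated by S2 (cost 19≤37, density 5.1≤11.3).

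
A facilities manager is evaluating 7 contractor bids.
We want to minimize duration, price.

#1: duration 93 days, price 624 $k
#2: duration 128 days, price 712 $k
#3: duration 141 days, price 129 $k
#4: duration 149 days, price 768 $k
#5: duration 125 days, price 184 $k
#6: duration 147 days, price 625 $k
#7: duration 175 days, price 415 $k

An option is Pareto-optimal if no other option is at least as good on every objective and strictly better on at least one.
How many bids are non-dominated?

#1: not dominated (best duration).
#2: dominated by #1 (duration 93≤128, price 624≤712).
#3: not dominated (best price).
#4: dominated by #1 (duration 93≤149, price 624≤768).
#5: not dominated.
#6: dominated by #1 (duration 93≤147, price 624≤625).
#7: dominated by #3 (duration 141≤175, price 129≤415).
Pareto-optimal: #1, #3, #5 → 3.

3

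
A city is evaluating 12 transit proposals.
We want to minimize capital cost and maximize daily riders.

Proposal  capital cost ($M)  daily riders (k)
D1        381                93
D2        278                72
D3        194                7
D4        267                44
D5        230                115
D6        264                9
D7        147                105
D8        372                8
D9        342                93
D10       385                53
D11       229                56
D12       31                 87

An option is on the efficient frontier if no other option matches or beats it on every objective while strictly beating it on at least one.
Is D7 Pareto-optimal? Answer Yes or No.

D1: worse on capital cost (381 vs 147).
D2: worse on capital cost (278 vs 147).
D3: worse on capital cost (194 vs 147).
D4: worse on capital cost (267 vs 147).
D5: worse on capital cost (230 vs 147).
D6: worse on capital cost (264 vs 147).
D8: worse on capital cost (372 vs 147).
D9: worse on capital cost (342 vs 147).
D10: worse on capital cost (385 vs 147).
D11: worse on capital cost (229 vs 147).
D12: worse on daily riders (87 vs 105).
No option is at least as good as D7 on every objective and strictly better on one.

Yes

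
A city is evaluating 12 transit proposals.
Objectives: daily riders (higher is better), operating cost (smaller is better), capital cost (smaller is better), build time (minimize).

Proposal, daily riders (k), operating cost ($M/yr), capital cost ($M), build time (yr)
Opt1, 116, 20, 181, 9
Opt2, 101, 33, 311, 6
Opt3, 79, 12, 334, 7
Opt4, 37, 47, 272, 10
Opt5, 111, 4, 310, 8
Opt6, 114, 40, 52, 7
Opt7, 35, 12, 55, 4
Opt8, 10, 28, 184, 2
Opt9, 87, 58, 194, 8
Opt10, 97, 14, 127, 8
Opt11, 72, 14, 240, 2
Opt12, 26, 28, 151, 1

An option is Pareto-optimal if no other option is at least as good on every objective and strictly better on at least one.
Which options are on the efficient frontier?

Opt1, Opt2, Opt3, Opt5, Opt6, Opt7, Opt10, Opt11, Opt12

Opt1: not dominated (best daily riders).
Opt2: not dominated.
Opt3: not dominated.
Opt4: dominated by Opt1 (daily riders 116≥37, operating cost 20≤47, capital cost 181≤272, build time 9≤10).
Opt5: not dominated (best operating cost).
Opt6: not dominated (best capital cost).
Opt7: not dominated.
Opt8: dominated by Opt12 (daily riders 26≥10, operating cost 28≤28, capital cost 151≤184, build time 1≤2).
Opt9: dominated by Opt6 (daily riders 114≥87, operating cost 40≤58, capital cost 52≤194, build time 7≤8).
Opt10: not dominated.
Opt11: not dominated.
Opt12: not dominated (best build time).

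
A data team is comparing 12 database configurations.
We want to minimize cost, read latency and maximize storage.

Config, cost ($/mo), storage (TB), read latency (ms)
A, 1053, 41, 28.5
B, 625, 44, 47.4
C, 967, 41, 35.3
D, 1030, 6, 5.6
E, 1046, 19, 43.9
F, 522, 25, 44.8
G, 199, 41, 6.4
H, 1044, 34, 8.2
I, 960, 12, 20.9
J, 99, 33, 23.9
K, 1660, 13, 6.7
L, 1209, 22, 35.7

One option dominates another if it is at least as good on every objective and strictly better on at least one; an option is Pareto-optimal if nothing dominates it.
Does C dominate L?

C vs L: cost 967≤1209, storage 41≥22, read latency 35.3≤35.7 — C is at least as good on every objective with at least one strict improvement.

Yes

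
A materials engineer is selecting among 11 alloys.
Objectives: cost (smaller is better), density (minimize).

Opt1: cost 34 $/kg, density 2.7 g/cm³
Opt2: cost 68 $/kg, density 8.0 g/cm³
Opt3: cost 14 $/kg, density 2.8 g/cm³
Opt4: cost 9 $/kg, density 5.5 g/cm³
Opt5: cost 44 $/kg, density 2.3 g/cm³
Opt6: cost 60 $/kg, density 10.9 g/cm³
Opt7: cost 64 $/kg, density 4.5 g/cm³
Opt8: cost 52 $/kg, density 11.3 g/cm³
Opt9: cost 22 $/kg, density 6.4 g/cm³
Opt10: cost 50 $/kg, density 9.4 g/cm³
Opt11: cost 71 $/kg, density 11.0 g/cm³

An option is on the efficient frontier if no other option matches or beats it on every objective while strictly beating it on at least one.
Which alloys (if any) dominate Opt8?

Opt1: cost 34≤52, density 2.7≤11.3 — dominates Opt8.
Opt3: cost 14≤52, density 2.8≤11.3 — dominates Opt8.
Opt4: cost 9≤52, density 5.5≤11.3 — dominates Opt8.
Opt5: cost 44≤52, density 2.3≤11.3 — dominates Opt8.
Opt9: cost 22≤52, density 6.4≤11.3 — dominates Opt8.
Opt10: cost 50≤52, density 9.4≤11.3 — dominates Opt8.
Others (Opt2, Opt6, Opt7, Opt11) are each worse than Opt8 on at least one objective.

Opt1, Opt3, Opt4, Opt5, Opt9, Opt10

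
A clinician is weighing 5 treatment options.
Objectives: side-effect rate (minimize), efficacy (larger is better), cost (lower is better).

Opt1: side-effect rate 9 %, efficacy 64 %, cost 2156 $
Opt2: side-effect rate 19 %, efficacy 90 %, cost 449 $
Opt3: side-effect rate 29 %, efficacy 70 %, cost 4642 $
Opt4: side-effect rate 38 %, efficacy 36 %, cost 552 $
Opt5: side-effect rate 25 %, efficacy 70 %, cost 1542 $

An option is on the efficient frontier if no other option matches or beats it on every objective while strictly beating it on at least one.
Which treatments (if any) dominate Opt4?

Opt2: side-effect rate 19≤38, efficacy 90≥36, cost 449≤552 — dominates Opt4.
Others (Opt1, Opt3, Opt5) are each worse than Opt4 on at least one objective.

Opt2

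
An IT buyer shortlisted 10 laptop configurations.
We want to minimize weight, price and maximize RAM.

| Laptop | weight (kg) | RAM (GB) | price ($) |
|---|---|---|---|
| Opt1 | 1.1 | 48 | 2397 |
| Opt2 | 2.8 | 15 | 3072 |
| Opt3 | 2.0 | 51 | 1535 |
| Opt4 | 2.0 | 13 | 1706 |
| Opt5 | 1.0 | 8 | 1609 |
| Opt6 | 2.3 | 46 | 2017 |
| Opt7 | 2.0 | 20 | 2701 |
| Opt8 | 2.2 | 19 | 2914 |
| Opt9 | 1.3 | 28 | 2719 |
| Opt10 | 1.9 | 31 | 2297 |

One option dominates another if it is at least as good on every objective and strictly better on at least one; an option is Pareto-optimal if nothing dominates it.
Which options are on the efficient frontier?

Opt1: not dominated.
Opt2: dominated by Opt1 (weight 1.1≤2.8, RAM 48≥15, price 2397≤3072).
Opt3: not dominated (best RAM).
Opt4: dominated by Opt3 (weight 2.0≤2.0, RAM 51≥13, price 1535≤1706).
Opt5: not dominated (best weight).
Opt6: dominated by Opt3 (weight 2.0≤2.3, RAM 51≥46, price 1535≤2017).
Opt7: dominated by Opt1 (weight 1.1≤2.0, RAM 48≥20, price 2397≤2701).
Opt8: dominated by Opt1 (weight 1.1≤2.2, RAM 48≥19, price 2397≤2914).
Opt9: dominated by Opt1 (weight 1.1≤1.3, RAM 48≥28, price 2397≤2719).
Opt10: not dominated.

Opt1, Opt3, Opt5, Opt10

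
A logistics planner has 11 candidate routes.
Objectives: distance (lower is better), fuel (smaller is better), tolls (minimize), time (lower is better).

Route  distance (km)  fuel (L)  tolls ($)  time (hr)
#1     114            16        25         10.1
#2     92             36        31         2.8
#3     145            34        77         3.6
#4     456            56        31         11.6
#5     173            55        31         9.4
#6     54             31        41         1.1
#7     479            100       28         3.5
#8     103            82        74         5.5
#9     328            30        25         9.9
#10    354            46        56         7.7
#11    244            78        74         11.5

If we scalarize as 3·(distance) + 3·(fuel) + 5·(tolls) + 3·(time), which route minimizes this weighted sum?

#6

#1: 3·114 + 3·16 + 5·25 + 3·10.1 = 545.3
#2: 3·92 + 3·36 + 5·31 + 3·2.8 = 547.4
#3: 3·145 + 3·34 + 5·77 + 3·3.6 = 932.8
#4: 3·456 + 3·56 + 5·31 + 3·11.6 = 1725.8
#5: 3·173 + 3·55 + 5·31 + 3·9.4 = 867.2
#6: 3·54 + 3·31 + 5·41 + 3·1.1 = 463.3
#7: 3·479 + 3·100 + 5·28 + 3·3.5 = 1887.5
#8: 3·103 + 3·82 + 5·74 + 3·5.5 = 941.5
#9: 3·328 + 3·30 + 5·25 + 3·9.9 = 1228.7
#10: 3·354 + 3·46 + 5·56 + 3·7.7 = 1503.1
#11: 3·244 + 3·78 + 5·74 + 3·11.5 = 1370.5
Lowest: #6 at 463.3.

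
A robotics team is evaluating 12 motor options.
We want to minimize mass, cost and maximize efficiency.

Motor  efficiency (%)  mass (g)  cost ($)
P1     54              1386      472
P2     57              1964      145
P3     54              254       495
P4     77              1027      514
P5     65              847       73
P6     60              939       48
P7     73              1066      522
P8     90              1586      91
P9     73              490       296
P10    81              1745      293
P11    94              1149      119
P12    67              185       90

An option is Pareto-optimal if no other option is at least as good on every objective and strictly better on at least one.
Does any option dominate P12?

P1: worse on efficiency (54 vs 67).
P2: worse on efficiency (57 vs 67).
P3: worse on efficiency (54 vs 67).
P4: worse on mass (1027 vs 185).
P5: worse on efficiency (65 vs 67).
P6: worse on efficiency (60 vs 67).
P7: worse on mass (1066 vs 185).
P8: worse on mass (1586 vs 185).
P9: worse on mass (490 vs 185).
P10: worse on mass (1745 vs 185).
P11: worse on mass (1149 vs 185).
No option is at least as good as P12 on every objective and strictly better on one.

No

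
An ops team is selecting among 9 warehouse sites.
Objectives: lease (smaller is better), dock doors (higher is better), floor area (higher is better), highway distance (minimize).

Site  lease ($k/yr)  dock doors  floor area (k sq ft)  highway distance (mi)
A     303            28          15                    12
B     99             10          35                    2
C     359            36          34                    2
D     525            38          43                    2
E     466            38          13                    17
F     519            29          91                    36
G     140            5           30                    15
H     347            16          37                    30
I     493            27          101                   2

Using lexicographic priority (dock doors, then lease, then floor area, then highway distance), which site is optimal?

E

First maximize dock doors: best is 38, kept {D, E}.
Then minimize lease: best is 466, kept {E}.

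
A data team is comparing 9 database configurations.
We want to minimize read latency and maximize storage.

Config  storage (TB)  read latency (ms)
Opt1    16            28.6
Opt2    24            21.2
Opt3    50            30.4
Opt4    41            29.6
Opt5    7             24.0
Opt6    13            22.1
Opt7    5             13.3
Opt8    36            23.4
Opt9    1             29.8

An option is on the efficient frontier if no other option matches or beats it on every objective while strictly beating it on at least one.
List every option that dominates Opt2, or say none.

none

Opt1: worse on storage (16 vs 24).
Opt3: worse on read latency (30.4 vs 21.2).
Opt4: worse on read latency (29.6 vs 21.2).
Opt5: worse on storage (7 vs 24).
Opt6: worse on storage (13 vs 24).
Opt7: worse on storage (5 vs 24).
Opt8: worse on read latency (23.4 vs 21.2).
Opt9: worse on storage (1 vs 24).
No option dominates Opt2.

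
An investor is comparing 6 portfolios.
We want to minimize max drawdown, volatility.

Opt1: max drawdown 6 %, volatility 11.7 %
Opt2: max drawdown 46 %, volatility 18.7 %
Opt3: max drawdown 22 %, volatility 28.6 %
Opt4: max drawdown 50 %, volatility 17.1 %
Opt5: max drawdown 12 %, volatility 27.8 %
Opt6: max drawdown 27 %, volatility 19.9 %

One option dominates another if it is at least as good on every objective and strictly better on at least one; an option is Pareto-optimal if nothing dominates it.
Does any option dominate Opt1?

No

Opt2: worse on max drawdown (46 vs 6).
Opt3: worse on max drawdown (22 vs 6).
Opt4: worse on max drawdown (50 vs 6).
Opt5: worse on max drawdown (12 vs 6).
Opt6: worse on max drawdown (27 vs 6).
No option is at least as good as Opt1 on every objective and strictly better on one.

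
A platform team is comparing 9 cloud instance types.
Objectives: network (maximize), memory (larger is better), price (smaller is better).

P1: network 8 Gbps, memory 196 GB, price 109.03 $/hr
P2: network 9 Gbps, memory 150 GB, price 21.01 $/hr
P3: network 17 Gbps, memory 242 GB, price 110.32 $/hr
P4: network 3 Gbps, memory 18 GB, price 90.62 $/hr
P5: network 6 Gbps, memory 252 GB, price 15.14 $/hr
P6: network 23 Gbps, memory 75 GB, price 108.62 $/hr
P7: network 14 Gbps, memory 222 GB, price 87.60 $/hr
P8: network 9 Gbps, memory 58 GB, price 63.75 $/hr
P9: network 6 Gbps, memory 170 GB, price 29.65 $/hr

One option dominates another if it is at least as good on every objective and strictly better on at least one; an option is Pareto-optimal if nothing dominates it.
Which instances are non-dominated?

P1: dominated by P7 (network 14≥8, memory 222≥196, price 87.60≤109.03).
P2: not dominated.
P3: not dominated.
P4: dominated by P2 (network 9≥3, memory 150≥18, price 21.01≤90.62).
P5: not dominated (best memory).
P6: not dominated (best network).
P7: not dominated.
P8: dominated by P2 (network 9≥9, memory 150≥58, price 21.01≤63.75).
P9: dominated by P5 (network 6≥6, memory 252≥170, price 15.14≤29.65).

P2, P3, P5, P6, P7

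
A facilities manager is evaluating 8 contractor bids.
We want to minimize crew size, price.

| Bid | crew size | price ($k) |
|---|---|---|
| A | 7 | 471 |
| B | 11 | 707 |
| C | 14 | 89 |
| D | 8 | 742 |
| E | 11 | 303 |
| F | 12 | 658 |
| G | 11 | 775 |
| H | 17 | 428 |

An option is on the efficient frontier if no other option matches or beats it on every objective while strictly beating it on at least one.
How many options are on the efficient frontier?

A: not dominated (best crew size).
B: dominated by A (crew size 7≤11, price 471≤707).
C: not dominated (best price).
D: dominated by A (crew size 7≤8, price 471≤742).
E: not dominated.
F: dominated by A (crew size 7≤12, price 471≤658).
G: dominated by A (crew size 7≤11, price 471≤775).
H: dominated by C (crew size 14≤17, price 89≤428).
Pareto-optimal: A, C, E → 3.

3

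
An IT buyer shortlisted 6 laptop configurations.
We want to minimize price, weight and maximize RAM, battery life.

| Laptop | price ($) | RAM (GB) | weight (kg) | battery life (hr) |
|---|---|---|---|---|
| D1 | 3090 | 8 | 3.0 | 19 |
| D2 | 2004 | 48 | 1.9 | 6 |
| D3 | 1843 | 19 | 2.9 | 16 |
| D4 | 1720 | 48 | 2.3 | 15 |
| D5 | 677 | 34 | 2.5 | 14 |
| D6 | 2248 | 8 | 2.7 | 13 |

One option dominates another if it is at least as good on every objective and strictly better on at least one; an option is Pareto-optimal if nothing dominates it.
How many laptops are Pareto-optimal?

D1: not dominated (best battery life).
D2: not dominated (best weight).
D3: not dominated.
D4: not dominated.
D5: not dominated (best price).
D6: dominated by D4 (price 1720≤2248, RAM 48≥8, weight 2.3≤2.7, battery life 15≥13).
Pareto-optimal: D1, D2, D3, D4, D5 → 5.

5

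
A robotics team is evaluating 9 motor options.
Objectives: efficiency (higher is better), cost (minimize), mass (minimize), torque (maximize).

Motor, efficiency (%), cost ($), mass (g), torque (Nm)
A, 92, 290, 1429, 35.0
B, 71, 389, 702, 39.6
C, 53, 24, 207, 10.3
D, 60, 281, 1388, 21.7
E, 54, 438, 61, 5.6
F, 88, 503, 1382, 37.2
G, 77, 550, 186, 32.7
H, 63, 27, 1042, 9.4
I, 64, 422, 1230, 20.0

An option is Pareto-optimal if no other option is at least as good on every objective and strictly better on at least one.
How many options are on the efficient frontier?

8

A: not dominated (best efficiency).
B: not dominated (best torque).
C: not dominated (best cost).
D: not dominated.
E: not dominated (best mass).
F: not dominated.
G: not dominated.
H: not dominated.
I: dominated by B (efficiency 71≥64, cost 389≤422, mass 702≤1230, torque 39.6≥20.0).
Pareto-optimal: A, B, C, D, E, F, G, H → 8.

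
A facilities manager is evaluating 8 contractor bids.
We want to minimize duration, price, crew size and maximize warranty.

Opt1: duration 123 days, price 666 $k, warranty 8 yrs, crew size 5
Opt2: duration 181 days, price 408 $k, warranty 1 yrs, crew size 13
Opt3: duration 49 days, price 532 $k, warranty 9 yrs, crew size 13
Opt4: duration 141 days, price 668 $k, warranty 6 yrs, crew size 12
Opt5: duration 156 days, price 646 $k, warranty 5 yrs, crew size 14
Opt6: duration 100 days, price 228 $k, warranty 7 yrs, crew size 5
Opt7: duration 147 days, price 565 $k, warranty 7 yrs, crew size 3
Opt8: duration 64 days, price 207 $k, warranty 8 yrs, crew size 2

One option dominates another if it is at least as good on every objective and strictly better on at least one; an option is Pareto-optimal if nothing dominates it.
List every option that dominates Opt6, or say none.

Opt8

Opt8: duration 64≤100, price 207≤228, warranty 8≥7, crew size 2≤5 — dominates Opt6.
Others (Opt1, Opt2, Opt3, Opt4, Opt5, Opt7) are each worse than Opt6 on at least one objective.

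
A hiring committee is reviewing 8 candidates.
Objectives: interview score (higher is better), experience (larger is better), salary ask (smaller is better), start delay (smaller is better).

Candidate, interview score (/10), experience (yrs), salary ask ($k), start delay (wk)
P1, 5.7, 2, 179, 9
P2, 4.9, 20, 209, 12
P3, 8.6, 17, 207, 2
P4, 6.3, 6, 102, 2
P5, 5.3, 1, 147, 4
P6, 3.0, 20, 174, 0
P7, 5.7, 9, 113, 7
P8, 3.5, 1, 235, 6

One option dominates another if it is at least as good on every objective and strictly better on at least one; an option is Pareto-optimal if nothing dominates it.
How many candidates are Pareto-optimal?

P1: dominated by P4 (interview score 6.3≥5.7, experience 6≥2, salary ask 102≤179, start delay 2≤9).
P2: not dominated.
P3: not dominated (best interview score).
P4: not dominated (best salary ask).
P5: dominated by P4 (interview score 6.3≥5.3, experience 6≥1, salary ask 102≤147, start delay 2≤4).
P6: not dominated (best start delay).
P7: not dominated.
P8: dominated by P3 (interview score 8.6≥3.5, experience 17≥1, salary ask 207≤235, start delay 2≤6).
Pareto-optimal: P2, P3, P4, P6, P7 → 5.

5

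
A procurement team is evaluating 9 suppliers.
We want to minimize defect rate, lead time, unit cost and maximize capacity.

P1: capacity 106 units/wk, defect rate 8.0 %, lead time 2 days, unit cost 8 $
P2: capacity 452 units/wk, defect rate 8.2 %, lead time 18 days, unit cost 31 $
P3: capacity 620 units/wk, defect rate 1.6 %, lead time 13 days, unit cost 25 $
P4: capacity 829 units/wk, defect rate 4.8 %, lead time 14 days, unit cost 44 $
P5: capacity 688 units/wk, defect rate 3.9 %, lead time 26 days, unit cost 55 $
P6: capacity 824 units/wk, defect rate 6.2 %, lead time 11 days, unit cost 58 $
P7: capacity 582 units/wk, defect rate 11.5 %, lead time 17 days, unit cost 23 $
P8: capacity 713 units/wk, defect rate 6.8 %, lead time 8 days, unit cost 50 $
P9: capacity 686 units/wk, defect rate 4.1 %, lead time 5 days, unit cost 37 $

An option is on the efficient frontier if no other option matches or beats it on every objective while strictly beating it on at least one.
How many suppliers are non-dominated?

P1: not dominated (best lead time).
P2: dominated by P3 (capacity 620≥452, defect rate 1.6≤8.2, lead time 13≤18, unit cost 25≤31).
P3: not dominated (best defect rate).
P4: not dominated (best capacity).
P5: not dominated.
P6: not dominated.
P7: not dominated.
P8: not dominated.
P9: not dominated.
Pareto-optimal: P1, P3, P4, P5, P6, P7, P8, P9 → 8.

8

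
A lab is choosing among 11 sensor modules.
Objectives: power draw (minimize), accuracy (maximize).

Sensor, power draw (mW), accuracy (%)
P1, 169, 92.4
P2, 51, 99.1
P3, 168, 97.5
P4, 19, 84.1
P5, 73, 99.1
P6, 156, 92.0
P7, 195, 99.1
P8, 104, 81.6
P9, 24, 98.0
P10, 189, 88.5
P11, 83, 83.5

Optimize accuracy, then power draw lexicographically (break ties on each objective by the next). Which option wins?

P2

First maximize accuracy: best is 99.1, kept {P2, P5, P7}.
Then minimize power draw: best is 51, kept {P2}.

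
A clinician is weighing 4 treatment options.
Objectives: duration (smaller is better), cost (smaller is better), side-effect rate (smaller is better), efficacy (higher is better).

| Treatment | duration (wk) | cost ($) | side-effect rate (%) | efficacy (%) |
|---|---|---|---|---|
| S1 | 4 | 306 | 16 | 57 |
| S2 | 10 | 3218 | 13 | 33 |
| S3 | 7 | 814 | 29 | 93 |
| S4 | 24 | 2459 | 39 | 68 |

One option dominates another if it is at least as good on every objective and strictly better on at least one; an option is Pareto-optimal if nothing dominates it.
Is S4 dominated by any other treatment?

Yes

S3 vs S4: duration 7≤24, cost 814≤2459, side-effect rate 29≤39, efficacy 93≥68 — S3 is at least as good on every objective and strictly better on at least one, so S3 dominates S4.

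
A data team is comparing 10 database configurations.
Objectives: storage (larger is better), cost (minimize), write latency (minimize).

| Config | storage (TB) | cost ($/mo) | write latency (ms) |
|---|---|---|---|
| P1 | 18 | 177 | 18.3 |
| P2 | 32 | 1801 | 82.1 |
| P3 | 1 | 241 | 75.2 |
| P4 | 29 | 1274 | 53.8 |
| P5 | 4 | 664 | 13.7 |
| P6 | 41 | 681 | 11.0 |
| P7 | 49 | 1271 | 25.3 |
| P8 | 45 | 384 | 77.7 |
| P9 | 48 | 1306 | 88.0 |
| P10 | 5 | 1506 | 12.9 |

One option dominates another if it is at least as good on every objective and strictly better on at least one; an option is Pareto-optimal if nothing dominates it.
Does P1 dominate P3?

P1 vs P3: storage 18≥1, cost 177≤241, write latency 18.3≤75.2 — P1 is at least as good on every objective with at least one strict improvement.

Yes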